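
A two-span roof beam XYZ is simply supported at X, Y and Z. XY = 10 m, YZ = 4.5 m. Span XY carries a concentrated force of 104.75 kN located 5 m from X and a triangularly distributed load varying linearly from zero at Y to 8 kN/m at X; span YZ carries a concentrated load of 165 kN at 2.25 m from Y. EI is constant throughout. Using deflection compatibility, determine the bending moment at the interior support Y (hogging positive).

M_Y = 210.8 kN·m

Release continuity at Y by inserting a hinge; the redundant is the internal moment M_Y. The primary structure is two simply-supported spans XY and YZ.
Discontinuity in slope at Y on the released structure — sum the simple-span end rotations:
  span XY: point load 104.75 at a = 5: Pab(L + a)/(6LEI) = 654.7/EI
  span XY: triangular load, peak 8: 7w₀L³/(360EI) = 155.6/EI
  span YZ: point load 165 at a = 2.25: Pab(L + b)/(6LEI) = 208.8/EI
  relative rotation θ_0 = (810.2 + 208.8)/EI = 1019/EI
A unit hogging moment at Y produces rotation L₁/(3EI) + L₂/(3EI) = 4.833/EI.
Slope continuity at Y: θ_0 = M_Y·4.833/EI, so M_Y = 1019/4.833 = 210.8 kN·m (hogging).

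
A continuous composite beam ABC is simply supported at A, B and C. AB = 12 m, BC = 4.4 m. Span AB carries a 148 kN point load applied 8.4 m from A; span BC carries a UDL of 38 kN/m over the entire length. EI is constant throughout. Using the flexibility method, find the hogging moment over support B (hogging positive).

Insert a hinge at B; M_B is the redundant, and each span becomes simply supported.
End slopes at the hinge B, treating each span as simply supported:
  span AB: point load 148 at a = 8.4: Pab(L + a)/(6LEI) = 1268/EI
  span BC: UDL 38: wL³/(24EI) = 134.9/EI
  relative rotation θ_0 = (1268 + 134.9)/EI = 1403/EI
A unit hogging moment at B produces rotation L₁/(3EI) + L₂/(3EI) = 5.467/EI.
Compatibility: M_B·(L₁+L₂)/(3EI) = θ_0, giving M_B = 256.6 kN·m (hogging).

M_B = 256.6 kN·m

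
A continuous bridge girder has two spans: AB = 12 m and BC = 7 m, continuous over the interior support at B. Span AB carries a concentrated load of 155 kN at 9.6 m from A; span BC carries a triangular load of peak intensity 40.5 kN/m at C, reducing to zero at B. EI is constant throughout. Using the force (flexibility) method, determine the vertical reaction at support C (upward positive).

Insert a hinge at B; M_B is the redundant, and each span becomes simply supported.
Rotations at B on the released spans (each span's end-slope, ×1/EI):
  span AB: point load 155 at a = 9.6: Pab(L + a)/(6LEI) = 1071/EI
  span BC: triangular load, peak 40.5: 7w₀L³/(360EI) = 270.1/EI
  relative rotation θ_0 = (1071 + 270.1)/EI = 1341/EI
A unit hogging moment at B produces rotation L₁/(3EI) + L₂/(3EI) = 6.333/EI.
Slope continuity at B: θ_0 = M_B·6.333/EI, so M_B = 1341/6.333 = 211.8 kN·m (hogging).
Span BC, ΣM about C: R_B^{BC}·7 = 330.8 + 211.8, so R_B^{BC} = 77.51 kN and R_C = 141.8 − 77.51 = 64.24 kN.

R_C = 64.24 kN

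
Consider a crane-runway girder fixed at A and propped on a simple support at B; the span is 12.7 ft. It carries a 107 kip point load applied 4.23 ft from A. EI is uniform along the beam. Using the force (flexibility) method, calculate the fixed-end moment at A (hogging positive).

Take the reaction at B as the redundant and release it; the primary structure is a cantilever fixed at A.
Deflection at B on the released cantilever, summing each load's contribution:
  point load 107 at a = 4.23: Pa²(3L − a)/(6EI) = 10808/EI
Tip deflection under a unit load at B: L³/(3EI) = 682.8/EI.
Compatibility at B: δ_0 − R_B·δ_{BB} = 0, so R_B = 10808/682.8 = 15.83 kip.
Moment equilibrium about A: M_A = Σ(load moments about A) − R_B·L = 452.6 − 15.83×12.7 = 251.6 kip·ft.

M_A = 251.6 kip·ft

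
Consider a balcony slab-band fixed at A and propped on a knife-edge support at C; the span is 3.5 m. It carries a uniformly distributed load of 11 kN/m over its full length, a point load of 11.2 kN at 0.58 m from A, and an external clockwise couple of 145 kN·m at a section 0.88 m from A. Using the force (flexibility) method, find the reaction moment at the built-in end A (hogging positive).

Release the roller at C. Primary structure: cantilever fixed at A.
Free-end deflection of the primary structure under the applied loading (downward +):
  UDL 11: wL⁴/(8EI) = 206.3/EI
  point load 11.2 at a = 0.58: Pa²(3L − a)/(6EI) = 6.229/EI
  clockwise couple 145 at a = 0.88: M₀a(2L − a)/(2EI) = 390.5/EI
  δ_0 = 603/EI
Flexibility coefficient — unit upward force at C: δ_{CC} = L³/(3EI) = 14.29/EI.
Compatibility at C: δ_0 − R_C·δ_{CC} = 0, so R_C = 603/14.29 = 42.19 kN.
Moment equilibrium about A: M_A = Σ(load moments about A) − R_C·L = 218.9 − 42.19×3.5 = 71.19 kN·m.

M_A = 71.19 kN·m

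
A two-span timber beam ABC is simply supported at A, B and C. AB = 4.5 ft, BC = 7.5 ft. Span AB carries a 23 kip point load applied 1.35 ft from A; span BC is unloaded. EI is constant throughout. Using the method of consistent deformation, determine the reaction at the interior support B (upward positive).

R_B = 8.784 kip

Insert a hinge at B; M_B is the redundant, and each span becomes simply supported.
Discontinuity in slope at B on the released structure — sum the simple-span end rotations:
  span AB: point load 23 at a = 1.35: Pab(L + a)/(6LEI) = 21.19/EI
  relative rotation θ_0 = (21.19 + 0)/EI = 21.19/EI
A unit hogging moment at B produces rotation L₁/(3EI) + L₂/(3EI) = 4/EI.
Compatibility: M_B·(L₁+L₂)/(3EI) = θ_0, giving M_B = 5.298 kip·ft (hogging).
Span AB, ΣM about A with M_B applied at B: R_B^{AB}·4.5 = 31.05 + 5.298, so R_B^{AB} = 8.077 kip and R_A = 23 − 8.077 = 14.92 kip.
Span BC, ΣM about C: R_B^{BC}·7.5 = 0 + 5.298, so R_B^{BC} = 0.7064 kip and R_C = 0 − 0.7064 = -0.7064 kip.
R_B = 8.077 + 0.7064 = 8.784 kip.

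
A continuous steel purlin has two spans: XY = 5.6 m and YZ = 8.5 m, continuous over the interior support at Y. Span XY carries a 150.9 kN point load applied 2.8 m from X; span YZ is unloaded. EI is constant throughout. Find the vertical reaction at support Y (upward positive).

Take M_Y as the redundant. Released structure: two simple spans XY and YZ with a hinge at Y.
Rotations at Y on the released spans (each span's end-slope, ×1/EI):
  span XY: point load 150.9 at a = 2.8: Pab(L + a)/(6LEI) = 295.8/EI
  relative rotation θ_0 = (295.8 + 0)/EI = 295.8/EI
A unit hogging moment at Y produces rotation L₁/(3EI) + L₂/(3EI) = 4.7/EI.
Slope continuity at Y: θ_0 = M_Y·4.7/EI, so M_Y = 295.8/4.7 = 62.93 kN·m (hogging).
Span XY, ΣM about X with M_Y applied at Y: R_Y^{XY}·5.6 = 422.5 + 62.93, so R_Y^{XY} = 86.69 kN and R_X = 150.9 − 86.69 = 64.21 kN.
Span YZ, ΣM about Z: R_Y^{YZ}·8.5 = 0 + 62.93, so R_Y^{YZ} = 7.403 kN and R_Z = 0 − 7.403 = -7.403 kN.
R_Y = 86.69 + 7.403 = 94.09 kN.

R_Y = 94.09 kN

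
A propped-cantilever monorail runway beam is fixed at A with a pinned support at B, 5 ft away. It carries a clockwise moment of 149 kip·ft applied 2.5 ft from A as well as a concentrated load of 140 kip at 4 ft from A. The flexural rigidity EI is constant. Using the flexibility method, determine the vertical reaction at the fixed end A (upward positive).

R_A = 7.915 kip

Release the roller at B. Primary structure: cantilever fixed at A.
Primary-structure tip deflection at B by superposition:
  clockwise couple 149 at a = 2.5: M₀a(2L − a)/(2EI) = 1397/EI
  point load 140 at a = 4: Pa²(3L − a)/(6EI) = 4107/EI
  δ_0 = 5504/EI
Tip deflection under a unit load at B: L³/(3EI) = 41.67/EI.
The prop prevents deflection at B: R_B = δ_0/δ_{BB} = 5504/41.67 = 132.1 kip.
Vertical equilibrium: R_A = ΣP − R_B = 140 − 132.1 = 7.915 kip.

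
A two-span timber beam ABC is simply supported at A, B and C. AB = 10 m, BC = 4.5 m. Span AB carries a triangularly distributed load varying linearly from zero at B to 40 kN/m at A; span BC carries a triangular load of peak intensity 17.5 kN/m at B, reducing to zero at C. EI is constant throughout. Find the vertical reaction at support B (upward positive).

Insert a hinge at B; M_B is the redundant, and each span becomes simply supported.
Discontinuity in slope at B on the released structure — sum the simple-span end rotations:
  span AB: triangular load, peak 40: 7w₀L³/(360EI) = 777.8/EI
  span BC: triangular load, peak 17.5: w₀L³/(45EI) = 35.44/EI
  relative rotation θ_0 = (777.8 + 35.44)/EI = 813.2/EI
A unit hogging moment at B produces rotation L₁/(3EI) + L₂/(3EI) = 4.833/EI.
Slope continuity at B: θ_0 = M_B·4.833/EI, so M_B = 813.2/4.833 = 168.3 kN·m (hogging).
Span AB, ΣM about A with M_B applied at B: R_B^{AB}·10 = 666.7 + 168.3, so R_B^{AB} = 83.49 kN and R_A = 200 − 83.49 = 116.5 kN.
Span BC, ΣM about C: R_B^{BC}·4.5 = 118.1 + 168.3, so R_B^{BC} = 63.64 kN and R_C = 39.38 − 63.64 = -24.26 kN.
R_B = 83.49 + 63.64 = 147.1 kN.

R_B = 147.1 kN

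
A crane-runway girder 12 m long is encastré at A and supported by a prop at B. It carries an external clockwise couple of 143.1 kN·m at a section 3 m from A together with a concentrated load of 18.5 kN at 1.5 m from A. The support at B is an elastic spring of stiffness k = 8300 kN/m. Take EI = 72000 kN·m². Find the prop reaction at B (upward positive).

Remove the prop at B; the released (primary) structure is a cantilever built in at A.
Downward deflection at the released point B due to the loads:
  clockwise couple 143.1 at a = 3: M₀a(2L − a)/(2EI) = 4508/EI
  point load 18.5 at a = 1.5: Pa²(3L − a)/(6EI) = 239.3/EI
  δ_0 = 4747/EI
Tip deflection under a unit load at B: L³/(3EI) = 576/EI.
With EI = 72000 kN·m²: δ_0 = 0.06593 m and δ_{BB} = 0.008 m/kN.
Compatibility — the spring shortens by R_B/k under the reaction it provides: δ_0 − R_B·δ_{BB} = R_B/k. With 1/k = 0.00012 m/kN, R_B = δ_0 / (δ_{BB} + 1/k) = 0.06593 / (0.008 + 0.00012) = 8.119 kN.

R_B = 8.119 kN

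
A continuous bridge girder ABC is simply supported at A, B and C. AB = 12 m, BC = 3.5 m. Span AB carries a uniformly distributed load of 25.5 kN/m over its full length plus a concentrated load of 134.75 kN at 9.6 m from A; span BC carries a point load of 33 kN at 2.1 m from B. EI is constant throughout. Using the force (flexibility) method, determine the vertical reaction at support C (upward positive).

Release continuity at B by inserting a hinge; the redundant is the internal moment M_B. The primary structure is two simply-supported spans AB and BC.
Discontinuity in slope at B on the released structure — sum the simple-span end rotations:
  span AB: UDL 25.5: wL³/(24EI) = 1836/EI
  span AB: point load 134.75 at a = 9.6: Pab(L + a)/(6LEI) = 931.4/EI
  span BC: point load 33 at a = 2.1: Pab(L + b)/(6LEI) = 22.64/EI
  relative rotation θ_0 = (2767 + 22.64)/EI = 2790/EI
A unit hogging moment at B produces rotation L₁/(3EI) + L₂/(3EI) = 5.167/EI.
Compatibility: M_B·(L₁+L₂)/(3EI) = θ_0, giving M_B = 540 kN·m (hogging).
Span BC, ΣM about C: R_B^{BC}·3.5 = 46.2 + 540, so R_B^{BC} = 167.5 kN and R_C = 33 − 167.5 = -134.5 kN.

R_C = -134.5 kN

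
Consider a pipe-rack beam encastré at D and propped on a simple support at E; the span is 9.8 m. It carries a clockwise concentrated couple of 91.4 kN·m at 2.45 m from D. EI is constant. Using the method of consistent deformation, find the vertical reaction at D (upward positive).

R_D = -6.121 kN

Release the roller at E. Primary structure: cantilever fixed at D.
Downward deflection at the released point E due to the loads:
  clockwise couple 91.4 at a = 2.45: M₀a(2L − a)/(2EI) = 1920/EI
Tip deflection under a unit load at E: L³/(3EI) = 313.7/EI.
The prop prevents deflection at E: R_E = δ_0/δ_{EE} = 1920/313.7 = 6.121 kN.
Vertical equilibrium: R_D = ΣP − R_E = 0 − 6.121 = -6.121 kN.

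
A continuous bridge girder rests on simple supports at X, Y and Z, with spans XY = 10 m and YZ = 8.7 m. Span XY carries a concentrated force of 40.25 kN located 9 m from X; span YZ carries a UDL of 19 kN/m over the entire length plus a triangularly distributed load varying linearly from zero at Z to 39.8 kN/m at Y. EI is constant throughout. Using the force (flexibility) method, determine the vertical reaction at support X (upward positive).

Insert a hinge at Y; M_Y is the redundant, and each span becomes simply supported.
Discontinuity in slope at Y on the released structure — sum the simple-span end rotations:
  span XY: point load 40.25 at a = 9: Pab(L + a)/(6LEI) = 114.7/EI
  span YZ: UDL 19: wL³/(24EI) = 521.3/EI
  span YZ: triangular load, peak 39.8: w₀L³/(45EI) = 582.4/EI
  relative rotation θ_0 = (114.7 + 1104)/EI = 1218/EI
A unit hogging moment at Y produces rotation L₁/(3EI) + L₂/(3EI) = 6.233/EI.
Compatibility: M_Y·(L₁+L₂)/(3EI) = θ_0, giving M_Y = 195.5 kN·m (hogging).
Span XY, ΣM about X with M_Y applied at Y: R_Y^{XY}·10 = 362.2 + 195.5, so R_Y^{XY} = 55.77 kN and R_X = 40.25 − 55.77 = -15.52 kN.

R_X = -15.52 kN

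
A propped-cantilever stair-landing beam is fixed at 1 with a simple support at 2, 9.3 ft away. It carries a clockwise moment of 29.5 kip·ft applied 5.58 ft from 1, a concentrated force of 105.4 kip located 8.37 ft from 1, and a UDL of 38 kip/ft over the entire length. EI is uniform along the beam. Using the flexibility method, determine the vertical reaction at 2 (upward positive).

R_2 = 226.2 kip

Take the reaction at 2 as the redundant and release it; the primary structure is a cantilever fixed at 1.
Free-end deflection of the primary structure under the applied loading (downward +):
  clockwise couple 29.5 at a = 5.58: M₀a(2L − a)/(2EI) = 1072/EI
  point load 105.4 at a = 8.37: Pa²(3L − a)/(6EI) = 24035/EI
  UDL 38: wL⁴/(8EI) = 35532/EI
  δ_0 = 60639/EI
Flexibility coefficient — unit upward force at 2: δ_{22} = L³/(3EI) = 268.1/EI.
The prop prevents deflection at 2: R_2 = δ_0/δ_{22} = 60639/268.1 = 226.2 kip.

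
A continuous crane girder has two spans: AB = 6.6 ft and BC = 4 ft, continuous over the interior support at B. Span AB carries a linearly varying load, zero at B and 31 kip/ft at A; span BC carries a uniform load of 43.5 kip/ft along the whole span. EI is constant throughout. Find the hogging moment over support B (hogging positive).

Release continuity at B by inserting a hinge; the redundant is the internal moment M_B. The primary structure is two simply-supported spans AB and BC.
Rotations at B on the released spans (each span's end-slope, ×1/EI):
  span AB: triangular load, peak 31: 7w₀L³/(360EI) = 173.3/EI
  span BC: UDL 43.5: wL³/(24EI) = 116/EI
  relative rotation θ_0 = (173.3 + 116)/EI = 289.3/EI
A unit hogging moment at B produces rotation L₁/(3EI) + L₂/(3EI) = 3.533/EI.
Slope continuity at B: θ_0 = M_B·3.533/EI, so M_B = 289.3/3.533 = 81.88 kip·ft (hogging).

M_B = 81.88 kip·ft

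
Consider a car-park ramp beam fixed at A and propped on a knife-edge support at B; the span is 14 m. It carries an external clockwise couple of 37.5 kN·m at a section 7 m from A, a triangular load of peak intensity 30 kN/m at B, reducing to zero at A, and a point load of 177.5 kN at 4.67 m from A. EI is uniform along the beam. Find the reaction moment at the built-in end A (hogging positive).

Take the reaction at B as the redundant and release it; the primary structure is a cantilever fixed at A.
Deflection at B on the released cantilever, summing each load's contribution:
  clockwise couple 37.5 at a = 7: M₀a(2L − a)/(2EI) = 2756/EI
  triangular load, peak 30 at the free end: 11w₀L⁴/(120EI) = 105644/EI
  point load 177.5 at a = 4.67: Pa²(3L − a)/(6EI) = 24085/EI
  δ_0 = 132485/EI
Tip deflection under a unit load at B: L³/(3EI) = 914.7/EI.
The prop prevents deflection at B: R_B = δ_0/δ_{BB} = 132485/914.7 = 144.8 kN.
Moment equilibrium about A: M_A = Σ(load moments about A) − R_B·L = 2826 − 144.8×14 = 798.6 kN·m.

M_A = 798.6 kN·m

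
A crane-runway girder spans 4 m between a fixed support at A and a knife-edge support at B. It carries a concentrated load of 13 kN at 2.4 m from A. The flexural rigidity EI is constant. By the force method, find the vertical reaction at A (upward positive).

R_A = 7.384 kN

Take the reaction at B as the redundant and release it; the primary structure is a cantilever fixed at A.
Free-end deflection of the primary structure under the applied loading (downward +):
  point load 13 at a = 2.4: Pa²(3L − a)/(6EI) = 119.8/EI
Flexibility coefficient — unit upward force at B: δ_{BB} = L³/(3EI) = 21.33/EI.
The prop prevents deflection at B: R_B = δ_0/δ_{BB} = 119.8/21.33 = 5.616 kN.
Vertical equilibrium: R_A = ΣP − R_B = 13 − 5.616 = 7.384 kN.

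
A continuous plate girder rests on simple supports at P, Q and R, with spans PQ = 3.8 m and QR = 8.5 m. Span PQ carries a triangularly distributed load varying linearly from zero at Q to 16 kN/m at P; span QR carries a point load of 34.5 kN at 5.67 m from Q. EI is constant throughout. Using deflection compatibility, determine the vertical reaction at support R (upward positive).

Release continuity at Q by inserting a hinge; the redundant is the internal moment M_Q. The primary structure is two simply-supported spans PQ and QR.
End slopes at the hinge Q, treating each span as simply supported:
  span PQ: triangular load, peak 16: 7w₀L³/(360EI) = 17.07/EI
  span QR: point load 34.5 at a = 5.67: Pab(L + b)/(6LEI) = 123/EI
  relative rotation θ_0 = (17.07 + 123)/EI = 140.1/EI
A unit hogging moment at Q produces rotation L₁/(3EI) + L₂/(3EI) = 4.1/EI.
Slope continuity at Q: θ_0 = M_Q·4.1/EI, so M_Q = 140.1/4.1 = 34.16 kN·m (hogging).
Span QR, ΣM about R: R_Q^{QR}·8.5 = 97.64 + 34.16, so R_Q^{QR} = 15.51 kN and R_R = 34.5 − 15.51 = 18.99 kN.

R_R = 18.99 kN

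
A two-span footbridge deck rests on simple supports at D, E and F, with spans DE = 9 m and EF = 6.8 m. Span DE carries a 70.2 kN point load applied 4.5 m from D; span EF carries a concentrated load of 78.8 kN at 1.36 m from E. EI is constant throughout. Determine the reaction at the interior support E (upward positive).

R_E = 124.1 kN

Release continuity at E by inserting a hinge; the redundant is the internal moment M_E. The primary structure is two simply-supported spans DE and EF.
Rotations at E on the released spans (each span's end-slope, ×1/EI):
  span DE: point load 70.2 at a = 4.5: Pab(L + a)/(6LEI) = 355.4/EI
  span EF: point load 78.8 at a = 1.36: Pab(L + b)/(6LEI) = 174.9/EI
  relative rotation θ_0 = (355.4 + 174.9)/EI = 530.3/EI
A unit hogging moment at E produces rotation L₁/(3EI) + L₂/(3EI) = 5.267/EI.
Compatibility: M_E·(L₁+L₂)/(3EI) = θ_0, giving M_E = 100.7 kN·m (hogging).
Span DE, ΣM about D with M_E applied at E: R_E^{DE}·9 = 315.9 + 100.7, so R_E^{DE} = 46.29 kN and R_D = 70.2 − 46.29 = 23.91 kN.
Span EF, ΣM about F: R_E^{EF}·6.8 = 428.7 + 100.7, so R_E^{EF} = 77.85 kN and R_F = 78.8 − 77.85 = 0.9531 kN.
R_E = 46.29 + 77.85 = 124.1 kN.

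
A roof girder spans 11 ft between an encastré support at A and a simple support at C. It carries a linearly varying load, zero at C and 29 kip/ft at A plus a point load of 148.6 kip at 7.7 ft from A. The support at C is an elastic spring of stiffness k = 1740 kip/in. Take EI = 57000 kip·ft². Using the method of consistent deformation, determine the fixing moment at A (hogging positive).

Release the roller at C. Primary structure: cantilever fixed at A.
Deflection at C on the released cantilever, summing each load's contribution:
  triangular load, peak 29 at the fixed end: w₀L⁴/(30EI) = 14153/EI
  point load 148.6 at a = 7.7: Pa²(3L − a)/(6EI) = 37151/EI
  δ_0 = 51304/EI
Flexibility coefficient — unit upward force at C: δ_{CC} = L³/(3EI) = 443.7/EI.
With EI = 57000 kip·ft²: δ_0 = 0.90007 ft and δ_{CC} = 0.007784 ft/kip.
Compatibility — the spring shortens by R_C/k under the reaction it provides: δ_0 − R_C·δ_{CC} = R_C/k. With 1/k = 1/(1740×12) ft/kip = 0.000048 ft/kip, R_C = δ_0 / (δ_{CC} + 1/k) = 0.90007 / (0.007784 + 0.000048) = 114.9 kip.
Moment equilibrium about A: M_A = Σ(load moments about A) − R_C·L = 1729 − 114.9×11 = 464.8 kip·ft.

M_A = 464.8 kip·ft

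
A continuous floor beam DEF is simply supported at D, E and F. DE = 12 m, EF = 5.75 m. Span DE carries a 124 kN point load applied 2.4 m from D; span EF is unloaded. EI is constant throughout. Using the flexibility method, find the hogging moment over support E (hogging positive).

M_E = 96.57 kN·m

Insert a hinge at E; M_E is the redundant, and each span becomes simply supported.
Rotations at E on the released spans (each span's end-slope, ×1/EI):
  span DE: point load 124 at a = 2.4: Pab(L + a)/(6LEI) = 571.4/EI
  relative rotation θ_0 = (571.4 + 0)/EI = 571.4/EI
A unit hogging moment at E produces rotation L₁/(3EI) + L₂/(3EI) = 5.917/EI.
Compatibility: M_E·(L₁+L₂)/(3EI) = θ_0, giving M_E = 96.57 kN·m (hogging).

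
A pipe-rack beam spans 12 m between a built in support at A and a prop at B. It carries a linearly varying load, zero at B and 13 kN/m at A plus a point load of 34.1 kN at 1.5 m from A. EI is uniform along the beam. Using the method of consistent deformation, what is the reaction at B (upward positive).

Choose R_B as the redundant. The primary structure is the cantilever fixed at A.
Primary-structure tip deflection at B by superposition:
  triangular load, peak 13 at the fixed end: w₀L⁴/(30EI) = 8986/EI
  point load 34.1 at a = 1.5: Pa²(3L − a)/(6EI) = 441.2/EI
  δ_0 = 9427/EI
Tip deflection under a unit load at B: L³/(3EI) = 576/EI.
The prop prevents deflection at B: R_B = δ_0/δ_{BB} = 9427/576 = 16.37 kN.

R_B = 16.37 kN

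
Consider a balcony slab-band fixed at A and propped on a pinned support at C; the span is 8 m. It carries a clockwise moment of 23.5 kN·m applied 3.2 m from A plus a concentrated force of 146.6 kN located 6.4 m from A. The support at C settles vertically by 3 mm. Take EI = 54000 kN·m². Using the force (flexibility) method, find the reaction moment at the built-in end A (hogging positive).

M_A = 121.1 kN·m

Remove the prop at C; the released (primary) structure is a cantilever built in at A.
Deflection at C on the released cantilever, summing each load's contribution:
  clockwise couple 23.5 at a = 3.2: M₀a(2L − a)/(2EI) = 481.3/EI
  point load 146.6 at a = 6.4: Pa²(3L − a)/(6EI) = 17614/EI
  δ_0 = 18095/EI
Flexibility coefficient — unit upward force at C: δ_{CC} = L³/(3EI) = 170.7/EI.
With EI = 54000 kN·m²: δ_0 = 0.3351 m and δ_{CC} = 0.00316 m/kN.
Compatibility — the beam at C must follow the support down by 0.003 m: δ_0 − R_C·δ_{CC} = 0.003, so R_C = (0.3351 − 0.003)/0.00316 = 105.1 kN.
Moment equilibrium about A: M_A = Σ(load moments about A) − R_C·L = 961.7 − 105.1×8 = 121.1 kN·m.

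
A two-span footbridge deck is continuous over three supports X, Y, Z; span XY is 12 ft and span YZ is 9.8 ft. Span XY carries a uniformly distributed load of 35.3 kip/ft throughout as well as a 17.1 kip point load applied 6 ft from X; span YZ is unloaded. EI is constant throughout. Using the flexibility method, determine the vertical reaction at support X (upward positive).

Insert a hinge at Y; M_Y is the redundant, and each span becomes simply supported.
End slopes at the hinge Y, treating each span as simply supported:
  span XY: UDL 35.3: wL³/(24EI) = 2542/EI
  span XY: point load 17.1 at a = 6: Pab(L + a)/(6LEI) = 153.9/EI
  relative rotation θ_0 = (2696 + 0)/EI = 2696/EI
A unit hogging moment at Y produces rotation L₁/(3EI) + L₂/(3EI) = 7.267/EI.
Slope continuity at Y: θ_0 = M_Y·7.267/EI, so M_Y = 2696/7.267 = 370.9 kip·ft (hogging).
Span XY, ΣM about X with M_Y applied at Y: R_Y^{XY}·12 = 2644 + 370.9, so R_Y^{XY} = 251.3 kip and R_X = 440.7 − 251.3 = 189.4 kip.

R_X = 189.4 kip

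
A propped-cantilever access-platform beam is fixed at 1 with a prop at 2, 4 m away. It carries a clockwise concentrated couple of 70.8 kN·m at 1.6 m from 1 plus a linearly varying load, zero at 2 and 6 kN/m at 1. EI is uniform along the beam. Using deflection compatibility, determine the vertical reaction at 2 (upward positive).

R_2 = 19.39 kN

Remove the prop at 2; the released (primary) structure is a cantilever built in at 1.
Deflection at 2 on the released cantilever, summing each load's contribution:
  clockwise couple 70.8 at a = 1.6: M₀a(2L − a)/(2EI) = 362.5/EI
  triangular load, peak 6 at the fixed end: w₀L⁴/(30EI) = 51.2/EI
  δ_0 = 413.7/EI
Flexibility coefficient — unit upward force at 2: δ_{22} = L³/(3EI) = 21.33/EI.
The prop prevents deflection at 2: R_2 = δ_0/δ_{22} = 413.7/21.33 = 19.39 kN.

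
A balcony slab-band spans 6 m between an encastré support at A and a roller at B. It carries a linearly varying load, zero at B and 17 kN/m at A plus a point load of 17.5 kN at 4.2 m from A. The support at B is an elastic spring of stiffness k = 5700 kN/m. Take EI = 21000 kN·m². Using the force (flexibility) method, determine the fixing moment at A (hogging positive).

Release the roller at B. Primary structure: cantilever fixed at A.
Downward deflection at the released point B due to the loads:
  triangular load, peak 17 at the fixed end: w₀L⁴/(30EI) = 734.4/EI
  point load 17.5 at a = 4.2: Pa²(3L − a)/(6EI) = 710/EI
  δ_0 = 1444/EI
Tip deflection under a unit load at B: L³/(3EI) = 72/EI.
With EI = 21000 kN·m²: δ_0 = 0.068781 m and δ_{BB} = 0.003429 m/kN.
Compatibility — the spring shortens by R_B/k under the reaction it provides: δ_0 − R_B·δ_{BB} = R_B/k. With 1/k = 0.000175 m/kN, R_B = δ_0 / (δ_{BB} + 1/k) = 0.068781 / (0.003429 + 0.000175) = 19.08 kN.
Moment equilibrium about A: M_A = Σ(load moments about A) − R_B·L = 175.5 − 19.08×6 = 60.99 kN·m.

M_A = 60.99 kN·m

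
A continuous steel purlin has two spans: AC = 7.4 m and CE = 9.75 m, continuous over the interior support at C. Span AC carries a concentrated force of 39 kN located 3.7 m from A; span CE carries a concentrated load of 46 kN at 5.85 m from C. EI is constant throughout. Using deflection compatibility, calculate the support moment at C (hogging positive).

M_C = 66.19 kN·m

Take M_C as the redundant. Released structure: two simple spans AC and CE with a hinge at C.
Rotations at C on the released spans (each span's end-slope, ×1/EI):
  span AC: point load 39 at a = 3.7: Pab(L + a)/(6LEI) = 133.5/EI
  span CE: point load 46 at a = 5.85: Pab(L + b)/(6LEI) = 244.9/EI
  relative rotation θ_0 = (133.5 + 244.9)/EI = 378.4/EI
A unit hogging moment at C produces rotation L₁/(3EI) + L₂/(3EI) = 5.717/EI.
Compatibility: M_C·(L₁+L₂)/(3EI) = θ_0, giving M_C = 66.19 kN·m (hogging).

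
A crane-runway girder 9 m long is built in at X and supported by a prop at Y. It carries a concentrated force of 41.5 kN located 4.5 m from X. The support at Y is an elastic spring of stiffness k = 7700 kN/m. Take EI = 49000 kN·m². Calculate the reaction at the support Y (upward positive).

R_Y = 12.64 kN

Choose R_Y as the redundant. The primary structure is the cantilever fixed at X.
Deflection at Y on the released cantilever, summing each load's contribution:
  point load 41.5 at a = 4.5: Pa²(3L − a)/(6EI) = 3151/EI
Tip deflection under a unit load at Y: L³/(3EI) = 243/EI.
With EI = 49000 kN·m²: δ_0 = 0.064314 m and δ_{YY} = 0.004959 m/kN.
Compatibility — the spring shortens by R_Y/k under the reaction it provides: δ_0 − R_Y·δ_{YY} = R_Y/k. With 1/k = 0.00013 m/kN, R_Y = δ_0 / (δ_{YY} + 1/k) = 0.064314 / (0.004959 + 0.00013) = 12.64 kN.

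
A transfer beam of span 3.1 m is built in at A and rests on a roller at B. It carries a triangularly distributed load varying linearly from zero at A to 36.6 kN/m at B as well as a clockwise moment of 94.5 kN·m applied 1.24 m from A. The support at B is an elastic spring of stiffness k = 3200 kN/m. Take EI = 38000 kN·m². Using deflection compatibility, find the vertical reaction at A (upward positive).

R_A = 29.19 kN

Remove the prop at B; the released (primary) structure is a cantilever built in at A.
Deflection at B on the released cantilever, summing each load's contribution:
  triangular load, peak 36.6 at the free end: 11w₀L⁴/(120EI) = 309.8/EI
  clockwise couple 94.5 at a = 1.24: M₀a(2L − a)/(2EI) = 290.6/EI
  δ_0 = 600.4/EI
Tip deflection under a unit load at B: L³/(3EI) = 9.93/EI.
With EI = 38000 kN·m²: δ_0 = 0.015801 m and δ_{BB} = 0.000261 m/kN.
Compatibility — the spring shortens by R_B/k under the reaction it provides: δ_0 − R_B·δ_{BB} = R_B/k. With 1/k = 0.000313 m/kN, R_B = δ_0 / (δ_{BB} + 1/k) = 0.015801 / (0.000261 + 0.000313) = 27.54 kN.
Vertical equilibrium: R_A = ΣP − R_B = 56.73 − 27.54 = 29.19 kN.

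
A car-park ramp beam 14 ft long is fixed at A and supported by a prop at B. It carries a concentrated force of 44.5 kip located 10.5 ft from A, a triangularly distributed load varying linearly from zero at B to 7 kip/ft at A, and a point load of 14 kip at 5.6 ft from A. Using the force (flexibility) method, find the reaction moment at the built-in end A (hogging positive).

Choose R_B as the redundant. The primary structure is the cantilever fixed at A.
Downward deflection at the released point B due to the loads:
  point load 44.5 at a = 10.5: Pa²(3L − a)/(6EI) = 25757/EI
  triangular load, peak 7 at the fixed end: w₀L⁴/(30EI) = 8964/EI
  point load 14 at a = 5.6: Pa²(3L − a)/(6EI) = 2664/EI
  δ_0 = 37384/EI
Tip deflection under a unit load at B: L³/(3EI) = 914.7/EI.
Compatibility at B: δ_0 − R_B·δ_{BB} = 0, so R_B = 37384/914.7 = 40.87 kip.
Moment equilibrium about A: M_A = Σ(load moments about A) − R_B·L = 774.3 − 40.87×14 = 202.1 kip·ft.

M_A = 202.1 kip·ft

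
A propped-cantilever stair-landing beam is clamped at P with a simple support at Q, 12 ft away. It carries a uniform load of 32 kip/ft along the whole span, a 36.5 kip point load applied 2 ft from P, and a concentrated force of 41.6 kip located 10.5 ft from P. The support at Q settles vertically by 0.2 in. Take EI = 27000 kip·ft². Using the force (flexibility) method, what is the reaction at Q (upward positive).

Take the reaction at Q as the redundant and release it; the primary structure is a cantilever fixed at P.
Primary-structure tip deflection at Q by superposition:
  UDL 32: wL⁴/(8EI) = 82944/EI
  point load 36.5 at a = 2: Pa²(3L − a)/(6EI) = 827.3/EI
  point load 41.6 at a = 10.5: Pa²(3L − a)/(6EI) = 19492/EI
  δ_0 = 103264/EI
Tip deflection under a unit load at Q: L³/(3EI) = 576/EI.
With EI = 27000 kip·ft²: δ_0 = 3.8246 ft and δ_{QQ} = 0.021333 ft/kip.
Compatibility — the beam at Q must follow the support down by 0.01667 ft: δ_0 − R_Q·δ_{QQ} = 0.01667, so R_Q = (3.8246 − 0.01667)/0.021333 = 178.5 kip.

R_Q = 178.5 kip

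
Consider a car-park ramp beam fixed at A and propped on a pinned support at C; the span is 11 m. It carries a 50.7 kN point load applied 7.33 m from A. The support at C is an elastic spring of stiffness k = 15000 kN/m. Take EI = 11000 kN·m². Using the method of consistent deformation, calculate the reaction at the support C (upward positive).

R_C = 26.23 kN

Remove the prop at C; the released (primary) structure is a cantilever built in at A.
Free-end deflection of the primary structure under the applied loading (downward +):
  point load 50.7 at a = 7.33: Pa²(3L − a)/(6EI) = 11654/EI
Flexibility coefficient — unit upward force at C: δ_{CC} = L³/(3EI) = 443.7/EI.
With EI = 11000 kN·m²: δ_0 = 1.0595 m and δ_{CC} = 0.040333 m/kN.
Compatibility — the spring shortens by R_C/k under the reaction it provides: δ_0 − R_C·δ_{CC} = R_C/k. With 1/k = 0.000067 m/kN, R_C = δ_0 / (δ_{CC} + 1/k) = 1.0595 / (0.040333 + 0.000067) = 26.23 kN.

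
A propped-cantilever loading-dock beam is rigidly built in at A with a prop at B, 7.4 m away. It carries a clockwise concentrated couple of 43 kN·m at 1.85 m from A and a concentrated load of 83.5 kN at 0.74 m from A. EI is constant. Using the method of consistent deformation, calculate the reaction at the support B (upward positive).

R_B = 5.024 kN

Take the reaction at B as the redundant and release it; the primary structure is a cantilever fixed at A.
Primary-structure tip deflection at B by superposition:
  clockwise couple 43 at a = 1.85: M₀a(2L − a)/(2EI) = 515.1/EI
  point load 83.5 at a = 0.74: Pa²(3L − a)/(6EI) = 163.5/EI
  δ_0 = 678.6/EI
Tip deflection under a unit load at B: L³/(3EI) = 135.1/EI.
The prop prevents deflection at B: R_B = δ_0/δ_{BB} = 678.6/135.1 = 5.024 kN.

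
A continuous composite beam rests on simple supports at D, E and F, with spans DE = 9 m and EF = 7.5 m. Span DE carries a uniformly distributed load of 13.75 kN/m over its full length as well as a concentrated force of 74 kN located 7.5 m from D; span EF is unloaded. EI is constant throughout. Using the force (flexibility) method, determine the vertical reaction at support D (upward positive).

R_D = 60.63 kN

Release continuity at E by inserting a hinge; the redundant is the internal moment M_E. The primary structure is two simply-supported spans DE and EF.
Discontinuity in slope at E on the released structure — sum the simple-span end rotations:
  span DE: UDL 13.75: wL³/(24EI) = 417.7/EI
  span DE: point load 74 at a = 7.5: Pab(L + a)/(6LEI) = 254.4/EI
  relative rotation θ_0 = (672 + 0)/EI = 672/EI
A unit hogging moment at E produces rotation L₁/(3EI) + L₂/(3EI) = 5.5/EI.
Compatibility: M_E·(L₁+L₂)/(3EI) = θ_0, giving M_E = 122.2 kN·m (hogging).
Span DE, ΣM about D with M_E applied at E: R_E^{DE}·9 = 1112 + 122.2, so R_E^{DE} = 137.1 kN and R_D = 197.8 − 137.1 = 60.63 kN.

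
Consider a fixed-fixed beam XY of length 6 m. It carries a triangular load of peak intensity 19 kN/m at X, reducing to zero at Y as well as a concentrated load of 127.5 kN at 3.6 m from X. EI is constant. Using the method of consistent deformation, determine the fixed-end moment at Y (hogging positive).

M_Y = 133 kN·m

Take the two fixed-end moments M_X, M_Y as redundants; the released structure is the simple span XY.
On the primary (simply-supported) span, the end slopes from the loading are:
  at X: triangular load, peak 19: w₀L³/(45EI) = 91.2/EI
  at Y: triangular load, peak 19: 7w₀L³/(360EI) = 79.8/EI
  at X: point load 127.5 at a = 3.6: Pab(L + b)/(6LEI) = 257/EI
  at Y: point load 127.5 at a = 3.6: Pab(L + a)/(6LEI) = 293.8/EI
  θ_X0 = 348.2/EI,  θ_Y0 = 373.6/EI
Flexibility coefficients: a unit moment at one end gives L/(3EI) there and L/(6EI) at the far end, so f₁₁ = f₂₂ = 2/EI and f₁₂ = f₂₁ = 1/EI.
Compatibility — zero rotation at each built-in end:
  2 M_X + 1 M_Y = 348.2
  1 M_X + 2 M_Y = 373.6
Solving the pair gives M_X = 107.6 kN·m and M_Y = 133 kN·m (hogging).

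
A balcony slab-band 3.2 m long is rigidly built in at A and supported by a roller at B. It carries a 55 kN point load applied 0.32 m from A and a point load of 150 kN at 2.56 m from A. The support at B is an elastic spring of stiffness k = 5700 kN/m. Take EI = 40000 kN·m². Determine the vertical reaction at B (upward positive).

Choose R_B as the redundant. The primary structure is the cantilever fixed at A.
Free-end deflection of the primary structure under the applied loading (downward +):
  point load 55 at a = 0.32: Pa²(3L − a)/(6EI) = 8.711/EI
  point load 150 at a = 2.56: Pa²(3L − a)/(6EI) = 1153/EI
  δ_0 = 1162/EI
Flexibility coefficient — unit upward force at B: δ_{BB} = L³/(3EI) = 10.92/EI.
With EI = 40000 kN·m²: δ_0 = 0.029054 m and δ_{BB} = 0.000273 m/kN.
Compatibility — the spring shortens by R_B/k under the reaction it provides: δ_0 − R_B·δ_{BB} = R_B/k. With 1/k = 0.000175 m/kN, R_B = δ_0 / (δ_{BB} + 1/k) = 0.029054 / (0.000273 + 0.000175) = 64.78 kN.

R_B = 64.78 kN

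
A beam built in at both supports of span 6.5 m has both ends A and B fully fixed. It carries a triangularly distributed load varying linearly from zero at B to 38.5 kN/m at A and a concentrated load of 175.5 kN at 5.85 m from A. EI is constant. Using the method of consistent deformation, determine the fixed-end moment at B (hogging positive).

M_B = 146.6 kN·m

Release both end moments; the primary structure is a simply-supported span AB with redundants M_A and M_B.
On the primary (simply-supported) span, the end slopes from the loading are:
  at A: triangular load, peak 38.5: w₀L³/(45EI) = 235/EI
  at B: triangular load, peak 38.5: 7w₀L³/(360EI) = 205.6/EI
  at A: point load 175.5 at a = 5.85: Pab(L + b)/(6LEI) = 122.3/EI
  at B: point load 175.5 at a = 5.85: Pab(L + a)/(6LEI) = 211.3/EI
  θ_A0 = 357.3/EI,  θ_B0 = 416.9/EI
Flexibility coefficients: a unit moment at one end gives L/(3EI) there and L/(6EI) at the far end, so f₁₁ = f₂₂ = 2.167/EI and f₁₂ = f₂₁ = 1.083/EI.
Compatibility — zero rotation at each built-in end:
  2.167 M_A + 1.083 M_B = 357.3
  1.083 M_A + 2.167 M_B = 416.9
Solving the pair gives M_A = 91.6 kN·m and M_B = 146.6 kN·m (hogging).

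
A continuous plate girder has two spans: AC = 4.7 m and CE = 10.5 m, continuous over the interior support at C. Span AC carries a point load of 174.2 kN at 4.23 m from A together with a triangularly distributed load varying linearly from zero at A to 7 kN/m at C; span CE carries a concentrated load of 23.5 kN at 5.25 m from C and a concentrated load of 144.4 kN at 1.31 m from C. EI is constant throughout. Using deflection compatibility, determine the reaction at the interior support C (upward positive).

R_C = 356.4 kN

Take M_C as the redundant. Released structure: two simple spans AC and CE with a hinge at C.
Discontinuity in slope at C on the released structure — sum the simple-span end rotations:
  span AC: point load 174.2 at a = 4.23: Pab(L + a)/(6LEI) = 109.7/EI
  span AC: triangular load, peak 7: w₀L³/(45EI) = 16.15/EI
  span CE: point load 23.5 at a = 5.25: Pab(L + b)/(6LEI) = 161.9/EI
  span CE: point load 144.4 at a = 1.31: Pab(L + b)/(6LEI) = 543.3/EI
  relative rotation θ_0 = (125.8 + 705.3)/EI = 831.1/EI
A unit hogging moment at C produces rotation L₁/(3EI) + L₂/(3EI) = 5.067/EI.
Compatibility: M_C·(L₁+L₂)/(3EI) = θ_0, giving M_C = 164 kN·m (hogging).
Span AC, ΣM about A with M_C applied at C: R_C^{AC}·4.7 = 788.4 + 164, so R_C^{AC} = 202.6 kN and R_A = 190.7 − 202.6 = -12 kN.
Span CE, ΣM about E: R_C^{CE}·10.5 = 1450 + 164, so R_C^{CE} = 153.8 kN and R_E = 167.9 − 153.8 = 14.14 kN.
R_C = 202.6 + 153.8 = 356.4 kN.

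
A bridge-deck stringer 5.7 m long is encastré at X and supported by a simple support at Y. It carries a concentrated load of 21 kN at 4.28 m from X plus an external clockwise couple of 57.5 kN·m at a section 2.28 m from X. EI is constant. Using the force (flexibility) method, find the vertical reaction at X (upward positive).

R_X = -1.999 kN

Take the reaction at Y as the redundant and release it; the primary structure is a cantilever fixed at X.
Deflection at Y on the released cantilever, summing each load's contribution:
  point load 21 at a = 4.28: Pa²(3L − a)/(6EI) = 821.9/EI
  clockwise couple 57.5 at a = 2.28: M₀a(2L − a)/(2EI) = 597.8/EI
  δ_0 = 1420/EI
Tip deflection under a unit load at Y: L³/(3EI) = 61.73/EI.
Compatibility at Y: δ_0 − R_Y·δ_{YY} = 0, so R_Y = 1420/61.73 = 23 kN.
Vertical equilibrium: R_X = ΣP − R_Y = 21 − 23 = -1.999 kN.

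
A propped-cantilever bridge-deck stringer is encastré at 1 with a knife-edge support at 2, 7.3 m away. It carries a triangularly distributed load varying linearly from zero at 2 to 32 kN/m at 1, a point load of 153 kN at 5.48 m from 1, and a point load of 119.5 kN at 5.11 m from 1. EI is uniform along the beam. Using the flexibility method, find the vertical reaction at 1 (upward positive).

R_1 = 201.6 kN

Take the reaction at 2 as the redundant and release it; the primary structure is a cantilever fixed at 1.
Deflection at 2 on the released cantilever, summing each load's contribution:
  triangular load, peak 32 at the fixed end: w₀L⁴/(30EI) = 3029/EI
  point load 153 at a = 5.48: Pa²(3L − a)/(6EI) = 12574/EI
  point load 119.5 at a = 5.11: Pa²(3L − a)/(6EI) = 8732/EI
  δ_0 = 24335/EI
Flexibility coefficient — unit upward force at 2: δ_{22} = L³/(3EI) = 129.7/EI.
The prop prevents deflection at 2: R_2 = δ_0/δ_{22} = 24335/129.7 = 187.7 kN.
Vertical equilibrium: R_1 = ΣP − R_2 = 389.3 − 187.7 = 201.6 kN.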